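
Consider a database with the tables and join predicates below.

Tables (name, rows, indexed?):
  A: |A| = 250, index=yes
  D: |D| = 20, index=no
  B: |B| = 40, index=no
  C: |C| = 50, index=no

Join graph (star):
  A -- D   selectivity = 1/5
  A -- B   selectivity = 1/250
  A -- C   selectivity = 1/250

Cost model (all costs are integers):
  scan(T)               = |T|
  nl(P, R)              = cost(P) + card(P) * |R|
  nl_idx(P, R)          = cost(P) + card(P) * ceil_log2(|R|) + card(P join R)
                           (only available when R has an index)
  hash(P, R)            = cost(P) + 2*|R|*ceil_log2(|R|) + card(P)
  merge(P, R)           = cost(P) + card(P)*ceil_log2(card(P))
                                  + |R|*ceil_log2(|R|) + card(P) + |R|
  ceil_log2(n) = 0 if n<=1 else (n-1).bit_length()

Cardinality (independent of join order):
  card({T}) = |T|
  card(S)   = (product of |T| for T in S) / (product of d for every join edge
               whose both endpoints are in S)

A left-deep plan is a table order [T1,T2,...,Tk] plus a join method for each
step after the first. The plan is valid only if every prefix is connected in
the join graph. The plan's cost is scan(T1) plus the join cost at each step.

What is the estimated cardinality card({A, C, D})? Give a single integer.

200

Tables in S: A(250), C(50), D(20)
Edges inside S: A-D(d=5), A-C(d=250)
numerator = 250 * 50 * 20 = 250000
denominator = 5 * 250 = 1250
card(S) = 250000 / 1250 = 200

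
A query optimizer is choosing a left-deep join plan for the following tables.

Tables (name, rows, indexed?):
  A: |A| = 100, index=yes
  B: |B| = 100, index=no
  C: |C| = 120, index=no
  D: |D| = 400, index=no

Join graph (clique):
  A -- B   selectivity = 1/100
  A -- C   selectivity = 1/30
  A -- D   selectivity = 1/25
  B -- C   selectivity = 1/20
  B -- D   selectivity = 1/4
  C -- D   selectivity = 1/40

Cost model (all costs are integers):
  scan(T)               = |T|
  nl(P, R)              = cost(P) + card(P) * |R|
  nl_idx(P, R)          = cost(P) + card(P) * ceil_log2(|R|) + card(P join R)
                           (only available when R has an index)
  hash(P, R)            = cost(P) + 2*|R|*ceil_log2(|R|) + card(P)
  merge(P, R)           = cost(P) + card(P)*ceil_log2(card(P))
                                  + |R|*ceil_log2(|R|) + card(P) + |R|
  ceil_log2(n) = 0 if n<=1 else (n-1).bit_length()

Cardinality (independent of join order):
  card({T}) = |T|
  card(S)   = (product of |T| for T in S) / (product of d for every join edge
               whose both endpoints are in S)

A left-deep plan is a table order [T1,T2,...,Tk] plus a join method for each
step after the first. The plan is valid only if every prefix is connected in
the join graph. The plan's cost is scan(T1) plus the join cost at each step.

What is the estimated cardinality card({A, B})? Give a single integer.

100

Tables in S: A(100), B(100)
Edges inside S: A-B(d=100)
numerator = 100 * 100 = 10000
denominator = 100 = 100
card(S) = 10000 / 100 = 100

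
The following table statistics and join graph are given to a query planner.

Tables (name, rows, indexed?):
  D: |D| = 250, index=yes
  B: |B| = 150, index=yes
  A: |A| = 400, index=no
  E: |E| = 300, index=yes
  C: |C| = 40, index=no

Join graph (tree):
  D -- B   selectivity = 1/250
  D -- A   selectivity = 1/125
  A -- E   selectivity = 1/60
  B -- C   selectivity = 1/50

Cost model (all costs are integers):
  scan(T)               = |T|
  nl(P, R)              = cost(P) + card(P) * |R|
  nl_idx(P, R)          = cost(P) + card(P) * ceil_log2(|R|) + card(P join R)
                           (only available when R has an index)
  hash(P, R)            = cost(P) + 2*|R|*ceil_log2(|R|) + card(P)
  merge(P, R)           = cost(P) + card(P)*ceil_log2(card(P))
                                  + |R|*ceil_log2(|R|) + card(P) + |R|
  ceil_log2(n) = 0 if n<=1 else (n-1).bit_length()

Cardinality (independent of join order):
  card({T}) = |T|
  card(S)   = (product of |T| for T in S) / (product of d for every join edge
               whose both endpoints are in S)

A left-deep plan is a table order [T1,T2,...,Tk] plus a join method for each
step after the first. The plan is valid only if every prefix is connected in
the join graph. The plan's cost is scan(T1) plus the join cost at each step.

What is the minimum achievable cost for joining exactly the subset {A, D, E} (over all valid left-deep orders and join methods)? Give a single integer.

10600

Selinger DP over subsets of {A,D,E}:
  {D}: scan cost=250, card=250
  {A}: scan cost=400, card=400
  {E}: scan cost=300, card=300
  {AD}: card=800; try (D,nl_idx)→4400, (D,hash)→4800, (A,merge)→6500, (D,merge)→6650, (A,hash)→7700, (A,nl)→100250 …(+1); best=4400 via (D,nl_idx)
  {AE}: card=2000; try (E,nl_idx)→6000, (E,hash)→6200, (A,merge)→7300, (E,merge)→7400, (A,hash)→7800, (A,nl)→120300 …(+1); best=6000 via (E,nl_idx)
  {ADE}: card=4000; try (E,hash)→10600, (D,hash)→12000, (E,nl_idx)→15600, (E,merge)→16200, (D,nl_idx)→26000, (D,merge)→32250 …(+2); best=10600 via (E,hash)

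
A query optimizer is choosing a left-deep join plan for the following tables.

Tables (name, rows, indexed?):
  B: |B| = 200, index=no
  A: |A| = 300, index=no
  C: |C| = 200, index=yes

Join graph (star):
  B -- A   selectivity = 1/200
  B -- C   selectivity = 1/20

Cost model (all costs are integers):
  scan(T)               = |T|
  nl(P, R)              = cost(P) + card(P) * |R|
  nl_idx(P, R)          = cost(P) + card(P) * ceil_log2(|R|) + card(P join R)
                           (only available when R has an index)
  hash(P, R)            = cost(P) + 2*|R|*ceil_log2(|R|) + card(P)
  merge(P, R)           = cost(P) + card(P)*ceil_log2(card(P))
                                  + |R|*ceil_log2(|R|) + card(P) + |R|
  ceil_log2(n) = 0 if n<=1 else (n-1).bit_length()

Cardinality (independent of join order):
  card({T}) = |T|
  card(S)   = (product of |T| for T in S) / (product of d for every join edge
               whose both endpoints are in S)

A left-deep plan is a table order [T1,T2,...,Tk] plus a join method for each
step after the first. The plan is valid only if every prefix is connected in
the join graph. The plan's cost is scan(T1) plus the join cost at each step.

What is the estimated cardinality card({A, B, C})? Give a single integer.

Tables in S: A(300), B(200), C(200)
Edges inside S: B-A(d=200), B-C(d=20)
numerator = 300 * 200 * 200 = 12000000
denominator = 200 * 20 = 4000
card(S) = 12000000 / 4000 = 3000

3000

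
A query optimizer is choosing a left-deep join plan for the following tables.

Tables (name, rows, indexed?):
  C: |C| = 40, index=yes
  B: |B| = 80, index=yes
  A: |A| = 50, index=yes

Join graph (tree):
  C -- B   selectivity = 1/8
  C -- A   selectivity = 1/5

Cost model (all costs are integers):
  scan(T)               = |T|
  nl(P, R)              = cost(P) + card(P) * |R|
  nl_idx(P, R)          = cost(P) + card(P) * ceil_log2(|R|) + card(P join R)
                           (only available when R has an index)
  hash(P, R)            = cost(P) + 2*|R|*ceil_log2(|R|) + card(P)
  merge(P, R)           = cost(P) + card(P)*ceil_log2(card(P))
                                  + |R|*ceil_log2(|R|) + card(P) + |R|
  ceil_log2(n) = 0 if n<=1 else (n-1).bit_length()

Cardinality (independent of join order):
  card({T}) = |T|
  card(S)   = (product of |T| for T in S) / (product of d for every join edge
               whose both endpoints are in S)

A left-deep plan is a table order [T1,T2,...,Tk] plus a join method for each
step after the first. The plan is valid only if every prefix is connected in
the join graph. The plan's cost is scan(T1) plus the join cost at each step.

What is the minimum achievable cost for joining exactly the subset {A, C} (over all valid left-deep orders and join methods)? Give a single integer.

Selinger DP over subsets of {A,C}:
  {C}: scan cost=40, card=40
  {A}: scan cost=50, card=50
  {AC}: card=400; try (C,hash)→580, (A,merge)→670, (C,merge)→680, (A,hash)→680, (A,nl_idx)→680, (C,nl_idx)→750 …(+2); best=580 via (C,hash)

580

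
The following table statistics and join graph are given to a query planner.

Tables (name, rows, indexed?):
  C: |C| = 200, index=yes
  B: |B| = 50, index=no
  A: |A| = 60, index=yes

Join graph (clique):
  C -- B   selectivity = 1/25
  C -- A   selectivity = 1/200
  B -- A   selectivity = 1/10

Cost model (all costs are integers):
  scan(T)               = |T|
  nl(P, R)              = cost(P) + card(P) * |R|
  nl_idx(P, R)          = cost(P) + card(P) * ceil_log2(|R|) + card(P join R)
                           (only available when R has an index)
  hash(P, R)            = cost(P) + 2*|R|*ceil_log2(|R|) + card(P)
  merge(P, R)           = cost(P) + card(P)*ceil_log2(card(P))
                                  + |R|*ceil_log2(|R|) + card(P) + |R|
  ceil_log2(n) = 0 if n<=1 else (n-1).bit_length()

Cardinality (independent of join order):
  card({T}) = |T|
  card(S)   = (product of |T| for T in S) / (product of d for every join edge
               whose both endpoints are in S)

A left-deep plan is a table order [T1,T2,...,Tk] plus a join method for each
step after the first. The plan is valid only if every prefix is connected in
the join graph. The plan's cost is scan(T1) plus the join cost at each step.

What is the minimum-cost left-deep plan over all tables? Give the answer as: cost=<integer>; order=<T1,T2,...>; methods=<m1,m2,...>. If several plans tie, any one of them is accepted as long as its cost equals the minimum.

cost=1260; order=A,C,B; methods=nl_idx,hash

Selinger DP (subsets sized 1..n):
  {C}: scan cost=200, card=200
  {B}: scan cost=50, card=50
  {A}: scan cost=60, card=60
  {BC}: card=400; try (C,nl_idx)→850, (B,hash)→1000, (C,merge)→2200, (B,merge)→2350, (C,hash)→3300, (C,nl)→10050 …(+1); best=850 via (C,nl_idx)
  {AC}: card=60; try (C,nl_idx)→600, (A,hash)→1120, (A,nl_idx)→1460, (C,merge)→2280, (A,merge)→2420, (C,hash)→3320 …(+2); best=600 via (C,nl_idx)
  {AB}: card=300; try (A,nl_idx)→650, (B,hash)→720, (A,hash)→820, (A,merge)→820, (B,merge)→830, (A,nl)→3050 …(+1); best=650 via (A,nl_idx)
  {ABC}: card=12; try (B,hash)→1260, (B,merge)→1370, (A,hash)→1970, (C,nl_idx)→3062, (A,nl_idx)→3262, (B,nl)→3600 …(+5); best=1260 via (B,hash)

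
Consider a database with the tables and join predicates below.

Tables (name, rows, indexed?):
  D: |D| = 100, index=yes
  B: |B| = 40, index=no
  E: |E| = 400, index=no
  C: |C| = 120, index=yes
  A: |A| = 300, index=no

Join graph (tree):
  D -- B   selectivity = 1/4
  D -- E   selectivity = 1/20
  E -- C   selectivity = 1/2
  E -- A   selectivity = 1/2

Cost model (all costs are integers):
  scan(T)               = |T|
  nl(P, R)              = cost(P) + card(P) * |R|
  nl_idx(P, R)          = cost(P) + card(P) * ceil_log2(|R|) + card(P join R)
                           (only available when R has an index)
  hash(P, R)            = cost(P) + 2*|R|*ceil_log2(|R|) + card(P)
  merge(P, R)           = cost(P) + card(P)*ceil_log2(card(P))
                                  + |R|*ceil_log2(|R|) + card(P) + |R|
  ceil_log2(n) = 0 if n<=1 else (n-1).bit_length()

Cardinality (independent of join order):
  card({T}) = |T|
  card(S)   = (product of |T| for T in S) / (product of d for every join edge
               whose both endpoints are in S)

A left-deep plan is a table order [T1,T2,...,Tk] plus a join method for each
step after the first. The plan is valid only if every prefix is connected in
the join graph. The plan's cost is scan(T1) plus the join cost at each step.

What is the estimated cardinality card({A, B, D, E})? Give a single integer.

3000000

Tables in S: A(300), B(40), D(100), E(400)
Edges inside S: D-B(d=4), D-E(d=20), E-A(d=2)
numerator = 300 * 40 * 100 * 400 = 480000000
denominator = 4 * 20 * 2 = 160
card(S) = 480000000 / 160 = 3000000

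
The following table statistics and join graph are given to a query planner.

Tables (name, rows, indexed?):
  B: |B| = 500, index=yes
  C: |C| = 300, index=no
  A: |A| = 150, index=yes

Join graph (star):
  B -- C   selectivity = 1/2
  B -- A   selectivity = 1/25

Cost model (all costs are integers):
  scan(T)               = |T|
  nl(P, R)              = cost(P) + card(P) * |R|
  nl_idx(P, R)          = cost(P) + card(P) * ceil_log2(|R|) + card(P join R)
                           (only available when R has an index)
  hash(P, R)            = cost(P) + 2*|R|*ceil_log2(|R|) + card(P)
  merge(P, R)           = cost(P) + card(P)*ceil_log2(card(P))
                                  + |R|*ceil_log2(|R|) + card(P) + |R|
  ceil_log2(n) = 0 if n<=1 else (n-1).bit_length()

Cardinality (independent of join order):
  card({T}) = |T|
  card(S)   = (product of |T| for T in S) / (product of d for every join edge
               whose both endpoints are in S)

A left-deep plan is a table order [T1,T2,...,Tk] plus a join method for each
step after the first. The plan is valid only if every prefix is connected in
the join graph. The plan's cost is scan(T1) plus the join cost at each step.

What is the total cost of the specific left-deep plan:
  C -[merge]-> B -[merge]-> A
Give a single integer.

1359650

step 1: scan C: cost=300, card=300
step 2: join B via merge
    card(P join B) = 300*500/(2) = 75000
    cost = 300 + 300*9 + 500*9 + 300 + 500 = 8300
step 3: join A via merge
    card(P join A) = 75000*150/(25) = 450000
    cost = 8300 + 75000*17 + 150*8 + 75000 + 150 = 1359650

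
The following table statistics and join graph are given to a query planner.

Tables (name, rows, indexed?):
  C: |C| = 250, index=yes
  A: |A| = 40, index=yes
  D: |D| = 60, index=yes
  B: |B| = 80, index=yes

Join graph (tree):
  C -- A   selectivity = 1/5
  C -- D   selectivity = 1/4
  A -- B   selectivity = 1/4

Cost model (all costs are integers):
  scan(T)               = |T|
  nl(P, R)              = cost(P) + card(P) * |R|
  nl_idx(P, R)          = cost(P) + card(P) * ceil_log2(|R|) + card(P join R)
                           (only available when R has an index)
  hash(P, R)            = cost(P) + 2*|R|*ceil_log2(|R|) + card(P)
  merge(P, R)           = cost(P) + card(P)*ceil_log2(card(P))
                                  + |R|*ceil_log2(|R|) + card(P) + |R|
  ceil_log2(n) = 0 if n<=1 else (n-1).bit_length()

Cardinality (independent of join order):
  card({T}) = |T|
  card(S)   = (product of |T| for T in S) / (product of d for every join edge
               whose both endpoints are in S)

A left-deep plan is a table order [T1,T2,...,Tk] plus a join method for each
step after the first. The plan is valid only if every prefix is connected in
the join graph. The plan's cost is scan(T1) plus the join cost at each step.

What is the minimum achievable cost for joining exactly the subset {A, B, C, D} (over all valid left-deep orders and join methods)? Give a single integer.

Selinger DP over subsets of {A,B,C,D}:
  {C}: scan cost=250, card=250
  {A}: scan cost=40, card=40
  {D}: scan cost=60, card=60
  {B}: scan cost=80, card=80
  {AC}: card=2000; try (A,hash)→980, (C,nl_idx)→2360, (C,merge)→2570, (A,merge)→2780, (A,nl_idx)→3750, (C,hash)→4080 …(+2); best=980 via (A,hash)
  {CD}: card=3750; try (D,hash)→1220, (C,merge)→2730, (D,merge)→2920, (C,hash)→4120, (C,nl_idx)→4290, (D,nl_idx)→5500 …(+2); best=1220 via (D,hash)
  {AB}: card=800; try (A,hash)→640, (B,merge)→960, (A,merge)→1000, (B,nl_idx)→1120, (B,hash)→1200, (A,nl_idx)→1360 …(+2); best=640 via (A,hash)
  {ACD}: card=30000; try (D,hash)→3700, (A,hash)→5450, (D,merge)→25400, (D,nl_idx)→42980, (A,merge)→50250, (A,nl_idx)→53720 …(+2); best=3700 via (D,hash)
  {ABC}: card=40000; try (B,hash)→4100, (C,hash)→5440, (C,merge)→11690, (B,merge)→25620, (C,nl_idx)→47040, (B,nl_idx)→54980 …(+2); best=4100 via (B,hash)
  {ABCD}: card=600000; try (B,hash)→34820, (D,hash)→44820, (B,merge)→484340, (D,merge)→684520, (B,nl_idx)→813700, (D,nl_idx)→844100 …(+2); best=34820 via (B,hash)

34820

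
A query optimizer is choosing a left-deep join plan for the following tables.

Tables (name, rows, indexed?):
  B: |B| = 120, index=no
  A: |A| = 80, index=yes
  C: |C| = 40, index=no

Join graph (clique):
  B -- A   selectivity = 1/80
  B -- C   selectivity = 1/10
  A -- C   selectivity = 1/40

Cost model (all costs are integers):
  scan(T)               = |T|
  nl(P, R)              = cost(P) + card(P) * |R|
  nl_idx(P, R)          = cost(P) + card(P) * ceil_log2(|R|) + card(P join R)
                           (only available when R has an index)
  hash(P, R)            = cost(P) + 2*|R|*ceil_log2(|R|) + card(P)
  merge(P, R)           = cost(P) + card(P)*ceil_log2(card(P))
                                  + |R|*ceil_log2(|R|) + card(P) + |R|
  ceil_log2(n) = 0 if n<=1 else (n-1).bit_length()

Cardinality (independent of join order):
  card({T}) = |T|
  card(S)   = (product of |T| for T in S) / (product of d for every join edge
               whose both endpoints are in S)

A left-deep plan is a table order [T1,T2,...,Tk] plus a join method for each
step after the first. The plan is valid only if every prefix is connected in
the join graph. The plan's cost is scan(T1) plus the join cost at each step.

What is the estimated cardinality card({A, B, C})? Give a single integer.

Tables in S: A(80), B(120), C(40)
Edges inside S: B-A(d=80), B-C(d=10), A-C(d=40)
numerator = 80 * 120 * 40 = 384000
denominator = 80 * 10 * 40 = 32000
card(S) = 384000 / 32000 = 12

12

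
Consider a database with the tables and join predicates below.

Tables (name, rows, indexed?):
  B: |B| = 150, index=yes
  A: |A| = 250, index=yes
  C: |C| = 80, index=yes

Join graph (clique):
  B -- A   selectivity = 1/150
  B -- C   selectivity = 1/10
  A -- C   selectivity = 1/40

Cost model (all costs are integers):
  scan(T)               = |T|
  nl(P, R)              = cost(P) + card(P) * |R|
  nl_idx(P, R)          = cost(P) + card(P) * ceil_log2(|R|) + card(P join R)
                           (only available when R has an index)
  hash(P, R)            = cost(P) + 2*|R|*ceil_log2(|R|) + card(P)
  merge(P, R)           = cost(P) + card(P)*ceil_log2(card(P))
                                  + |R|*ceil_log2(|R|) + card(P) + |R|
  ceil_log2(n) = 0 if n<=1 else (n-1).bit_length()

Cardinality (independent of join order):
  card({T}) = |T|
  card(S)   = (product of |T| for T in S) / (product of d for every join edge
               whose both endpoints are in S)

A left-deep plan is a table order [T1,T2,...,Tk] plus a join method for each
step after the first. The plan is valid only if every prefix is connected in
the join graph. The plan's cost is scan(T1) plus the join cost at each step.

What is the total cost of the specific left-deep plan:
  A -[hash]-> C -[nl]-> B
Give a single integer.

step 1: scan A: cost=250, card=250
step 2: join C via hash
    card(P join C) = 250*80/(40) = 500
    cost = 250 + 2*80*7 + 250 = 1620
step 3: join B via nl
    card(P join B) = 500*150/(150*10) = 50
    cost = 1620 + 500*150 = 76620

76620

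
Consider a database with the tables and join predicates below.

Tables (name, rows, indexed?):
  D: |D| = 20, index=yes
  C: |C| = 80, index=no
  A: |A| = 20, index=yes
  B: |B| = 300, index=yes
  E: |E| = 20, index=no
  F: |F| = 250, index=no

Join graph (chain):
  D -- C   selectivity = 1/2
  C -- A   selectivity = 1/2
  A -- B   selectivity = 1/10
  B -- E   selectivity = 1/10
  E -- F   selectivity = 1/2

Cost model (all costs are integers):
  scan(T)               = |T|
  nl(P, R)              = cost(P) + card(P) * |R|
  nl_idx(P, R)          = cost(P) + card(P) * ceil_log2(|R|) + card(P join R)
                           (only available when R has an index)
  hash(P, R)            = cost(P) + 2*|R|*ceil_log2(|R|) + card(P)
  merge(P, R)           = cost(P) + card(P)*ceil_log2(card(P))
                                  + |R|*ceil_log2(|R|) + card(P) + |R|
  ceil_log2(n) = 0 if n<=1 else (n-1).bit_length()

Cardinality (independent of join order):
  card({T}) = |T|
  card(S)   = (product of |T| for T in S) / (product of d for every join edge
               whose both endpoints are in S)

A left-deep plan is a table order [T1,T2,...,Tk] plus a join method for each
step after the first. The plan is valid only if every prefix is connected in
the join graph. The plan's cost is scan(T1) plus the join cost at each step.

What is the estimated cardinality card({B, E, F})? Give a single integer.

Tables in S: B(300), E(20), F(250)
Edges inside S: B-E(d=10), E-F(d=2)
numerator = 300 * 20 * 250 = 1500000
denominator = 10 * 2 = 20
card(S) = 1500000 / 20 = 75000

75000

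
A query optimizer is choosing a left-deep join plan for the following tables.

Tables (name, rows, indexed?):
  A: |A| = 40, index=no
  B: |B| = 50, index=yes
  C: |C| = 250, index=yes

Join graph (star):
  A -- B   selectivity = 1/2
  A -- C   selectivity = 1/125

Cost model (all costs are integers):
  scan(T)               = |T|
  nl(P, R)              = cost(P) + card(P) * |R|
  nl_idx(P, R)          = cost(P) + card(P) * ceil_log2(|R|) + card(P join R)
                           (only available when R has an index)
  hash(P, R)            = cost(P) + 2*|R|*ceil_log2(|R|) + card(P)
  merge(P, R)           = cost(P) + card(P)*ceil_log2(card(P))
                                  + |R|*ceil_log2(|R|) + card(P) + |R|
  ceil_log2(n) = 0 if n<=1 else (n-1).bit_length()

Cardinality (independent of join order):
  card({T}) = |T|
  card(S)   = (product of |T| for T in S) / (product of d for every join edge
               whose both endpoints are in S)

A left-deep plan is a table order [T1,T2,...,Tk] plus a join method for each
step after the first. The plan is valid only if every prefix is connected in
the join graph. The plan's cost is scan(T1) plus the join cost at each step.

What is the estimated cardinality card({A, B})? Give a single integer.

1000

Tables in S: A(40), B(50)
Edges inside S: A-B(d=2)
numerator = 40 * 50 = 2000
denominator = 2 = 2
card(S) = 2000 / 2 = 1000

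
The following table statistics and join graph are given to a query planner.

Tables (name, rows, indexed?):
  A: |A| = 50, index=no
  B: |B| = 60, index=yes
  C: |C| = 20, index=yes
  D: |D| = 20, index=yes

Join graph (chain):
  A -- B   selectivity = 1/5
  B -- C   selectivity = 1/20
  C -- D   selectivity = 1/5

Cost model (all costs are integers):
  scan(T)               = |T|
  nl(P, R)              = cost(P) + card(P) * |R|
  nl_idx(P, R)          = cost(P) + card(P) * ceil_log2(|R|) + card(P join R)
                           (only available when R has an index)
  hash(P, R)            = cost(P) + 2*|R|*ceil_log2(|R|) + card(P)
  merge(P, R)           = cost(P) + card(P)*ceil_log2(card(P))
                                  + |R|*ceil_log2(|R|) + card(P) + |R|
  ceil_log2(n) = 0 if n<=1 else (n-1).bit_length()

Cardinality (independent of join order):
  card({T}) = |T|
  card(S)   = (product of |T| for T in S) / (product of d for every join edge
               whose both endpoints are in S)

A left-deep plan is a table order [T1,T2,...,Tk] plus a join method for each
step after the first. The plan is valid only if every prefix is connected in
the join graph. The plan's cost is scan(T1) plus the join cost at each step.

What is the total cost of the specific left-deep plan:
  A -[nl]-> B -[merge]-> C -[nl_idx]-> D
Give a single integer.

step 1: scan A: cost=50, card=50
step 2: join B via nl
    card(P join B) = 50*60/(5) = 600
    cost = 50 + 50*60 = 3050
step 3: join C via merge
    card(P join C) = 600*20/(20) = 600
    cost = 3050 + 600*10 + 20*5 + 600 + 20 = 9770
step 4: join D via nl_idx
    card(P join D) = 600*20/(5) = 2400
    cost = 9770 + 600*5 + 2400 = 15170

15170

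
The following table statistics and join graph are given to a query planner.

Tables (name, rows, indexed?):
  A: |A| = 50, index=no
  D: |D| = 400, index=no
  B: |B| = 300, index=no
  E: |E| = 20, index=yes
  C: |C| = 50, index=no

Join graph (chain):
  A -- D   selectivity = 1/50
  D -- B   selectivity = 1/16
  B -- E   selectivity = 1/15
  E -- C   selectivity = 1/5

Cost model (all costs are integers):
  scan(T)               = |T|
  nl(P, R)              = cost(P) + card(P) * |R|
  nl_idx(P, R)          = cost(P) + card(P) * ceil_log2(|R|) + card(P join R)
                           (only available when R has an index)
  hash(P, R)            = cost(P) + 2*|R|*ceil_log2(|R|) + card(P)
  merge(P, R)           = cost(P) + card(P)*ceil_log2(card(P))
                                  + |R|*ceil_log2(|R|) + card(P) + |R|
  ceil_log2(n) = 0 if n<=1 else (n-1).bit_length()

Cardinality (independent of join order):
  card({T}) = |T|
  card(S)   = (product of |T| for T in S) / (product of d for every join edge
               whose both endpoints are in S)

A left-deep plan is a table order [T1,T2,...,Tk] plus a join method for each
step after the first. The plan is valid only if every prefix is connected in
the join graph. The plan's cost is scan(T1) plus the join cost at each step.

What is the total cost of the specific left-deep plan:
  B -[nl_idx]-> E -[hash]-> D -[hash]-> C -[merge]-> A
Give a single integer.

step 1: scan B: cost=300, card=300
step 2: join E via nl_idx
    card(P join E) = 300*20/(15) = 400
    cost = 300 + 300*5 + 400 = 2200
step 3: join D via hash
    card(P join D) = 400*400/(16) = 10000
    cost = 2200 + 2*400*9 + 400 = 9800
step 4: join C via hash
    card(P join C) = 10000*50/(5) = 100000
    cost = 9800 + 2*50*6 + 10000 = 20400
step 5: join A via merge
    card(P join A) = 100000*50/(50) = 100000
    cost = 20400 + 100000*17 + 50*6 + 100000 + 50 = 1820750

1820750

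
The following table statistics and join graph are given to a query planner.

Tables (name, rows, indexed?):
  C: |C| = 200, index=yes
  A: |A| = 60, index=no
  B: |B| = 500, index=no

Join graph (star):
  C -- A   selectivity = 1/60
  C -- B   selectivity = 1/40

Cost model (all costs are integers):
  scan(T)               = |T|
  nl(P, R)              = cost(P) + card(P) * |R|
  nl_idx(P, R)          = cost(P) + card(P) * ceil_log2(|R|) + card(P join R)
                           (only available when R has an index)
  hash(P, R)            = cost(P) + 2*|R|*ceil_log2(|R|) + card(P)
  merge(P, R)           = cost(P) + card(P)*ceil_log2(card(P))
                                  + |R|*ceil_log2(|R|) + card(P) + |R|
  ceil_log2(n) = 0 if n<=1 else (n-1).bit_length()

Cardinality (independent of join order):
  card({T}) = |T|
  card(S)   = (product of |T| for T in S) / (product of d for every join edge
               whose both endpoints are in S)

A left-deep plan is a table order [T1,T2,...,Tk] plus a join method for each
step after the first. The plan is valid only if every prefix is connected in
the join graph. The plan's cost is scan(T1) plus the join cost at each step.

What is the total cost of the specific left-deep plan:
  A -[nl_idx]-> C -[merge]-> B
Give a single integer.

step 1: scan A: cost=60, card=60
step 2: join C via nl_idx
    card(P join C) = 60*200/(60) = 200
    cost = 60 + 60*8 + 200 = 740
step 3: join B via merge
    card(P join B) = 200*500/(40) = 2500
    cost = 740 + 200*8 + 500*9 + 200 + 500 = 7540

7540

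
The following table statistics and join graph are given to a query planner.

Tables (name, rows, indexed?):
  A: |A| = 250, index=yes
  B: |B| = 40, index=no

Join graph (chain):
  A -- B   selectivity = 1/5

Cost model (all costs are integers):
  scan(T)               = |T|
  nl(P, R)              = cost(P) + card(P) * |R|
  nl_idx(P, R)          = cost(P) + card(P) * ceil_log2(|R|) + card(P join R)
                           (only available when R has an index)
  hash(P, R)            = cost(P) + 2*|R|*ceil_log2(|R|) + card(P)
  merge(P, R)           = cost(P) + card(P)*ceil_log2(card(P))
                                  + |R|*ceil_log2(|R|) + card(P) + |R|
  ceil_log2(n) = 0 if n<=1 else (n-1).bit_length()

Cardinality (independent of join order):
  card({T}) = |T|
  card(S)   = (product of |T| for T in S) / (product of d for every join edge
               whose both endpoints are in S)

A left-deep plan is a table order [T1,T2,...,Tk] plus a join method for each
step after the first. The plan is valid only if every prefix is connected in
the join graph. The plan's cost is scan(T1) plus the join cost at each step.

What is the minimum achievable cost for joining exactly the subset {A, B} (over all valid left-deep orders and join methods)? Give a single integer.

980

Selinger DP over subsets of {A,B}:
  {A}: scan cost=250, card=250
  {B}: scan cost=40, card=40
  {AB}: card=2000; try (B,hash)→980, (A,nl_idx)→2360, (A,merge)→2570, (B,merge)→2780, (A,hash)→4080, (A,nl)→10040 …(+1); best=980 via (B,hash)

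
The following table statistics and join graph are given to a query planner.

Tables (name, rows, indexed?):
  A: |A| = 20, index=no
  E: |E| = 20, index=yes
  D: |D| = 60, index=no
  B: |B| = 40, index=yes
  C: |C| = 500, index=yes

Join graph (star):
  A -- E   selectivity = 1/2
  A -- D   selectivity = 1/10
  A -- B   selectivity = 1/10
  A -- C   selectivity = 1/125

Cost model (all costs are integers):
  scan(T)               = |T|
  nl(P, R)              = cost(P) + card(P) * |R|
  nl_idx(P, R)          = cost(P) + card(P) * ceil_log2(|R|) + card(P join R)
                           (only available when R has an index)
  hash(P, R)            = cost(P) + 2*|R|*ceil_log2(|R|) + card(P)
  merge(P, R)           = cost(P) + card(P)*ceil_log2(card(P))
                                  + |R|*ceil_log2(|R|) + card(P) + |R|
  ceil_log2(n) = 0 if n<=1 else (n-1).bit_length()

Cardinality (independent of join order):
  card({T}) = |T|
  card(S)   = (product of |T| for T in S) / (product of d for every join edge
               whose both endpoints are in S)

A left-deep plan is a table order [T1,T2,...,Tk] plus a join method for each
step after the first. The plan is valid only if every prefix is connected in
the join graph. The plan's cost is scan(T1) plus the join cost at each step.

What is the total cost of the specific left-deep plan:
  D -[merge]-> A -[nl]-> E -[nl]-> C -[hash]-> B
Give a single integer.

608280

step 1: scan D: cost=60, card=60
step 2: join A via merge
    card(P join A) = 60*20/(10) = 120
    cost = 60 + 60*6 + 20*5 + 60 + 20 = 600
step 3: join E via nl
    card(P join E) = 120*20/(2) = 1200
    cost = 600 + 120*20 = 3000
step 4: join C via nl
    card(P join C) = 1200*500/(125) = 4800
    cost = 3000 + 1200*500 = 603000
step 5: join B via hash
    card(P join B) = 4800*40/(10) = 19200
    cost = 603000 + 2*40*6 + 4800 = 608280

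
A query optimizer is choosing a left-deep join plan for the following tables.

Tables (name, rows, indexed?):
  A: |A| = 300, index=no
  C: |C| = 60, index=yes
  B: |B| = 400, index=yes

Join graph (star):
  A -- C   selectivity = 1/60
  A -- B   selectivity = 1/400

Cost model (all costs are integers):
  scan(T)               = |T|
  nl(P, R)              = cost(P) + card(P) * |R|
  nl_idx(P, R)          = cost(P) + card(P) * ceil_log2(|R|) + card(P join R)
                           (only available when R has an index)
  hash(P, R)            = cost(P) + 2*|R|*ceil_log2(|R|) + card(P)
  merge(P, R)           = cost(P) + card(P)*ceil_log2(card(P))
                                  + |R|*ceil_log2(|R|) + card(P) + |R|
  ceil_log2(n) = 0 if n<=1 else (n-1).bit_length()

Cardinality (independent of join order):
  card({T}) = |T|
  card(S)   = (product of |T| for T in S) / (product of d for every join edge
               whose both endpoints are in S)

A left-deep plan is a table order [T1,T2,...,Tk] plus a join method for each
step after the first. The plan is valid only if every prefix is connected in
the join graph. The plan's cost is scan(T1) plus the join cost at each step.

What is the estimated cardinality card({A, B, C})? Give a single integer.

300

Tables in S: A(300), B(400), C(60)
Edges inside S: A-C(d=60), A-B(d=400)
numerator = 300 * 400 * 60 = 7200000
denominator = 60 * 400 = 24000
card(S) = 7200000 / 24000 = 300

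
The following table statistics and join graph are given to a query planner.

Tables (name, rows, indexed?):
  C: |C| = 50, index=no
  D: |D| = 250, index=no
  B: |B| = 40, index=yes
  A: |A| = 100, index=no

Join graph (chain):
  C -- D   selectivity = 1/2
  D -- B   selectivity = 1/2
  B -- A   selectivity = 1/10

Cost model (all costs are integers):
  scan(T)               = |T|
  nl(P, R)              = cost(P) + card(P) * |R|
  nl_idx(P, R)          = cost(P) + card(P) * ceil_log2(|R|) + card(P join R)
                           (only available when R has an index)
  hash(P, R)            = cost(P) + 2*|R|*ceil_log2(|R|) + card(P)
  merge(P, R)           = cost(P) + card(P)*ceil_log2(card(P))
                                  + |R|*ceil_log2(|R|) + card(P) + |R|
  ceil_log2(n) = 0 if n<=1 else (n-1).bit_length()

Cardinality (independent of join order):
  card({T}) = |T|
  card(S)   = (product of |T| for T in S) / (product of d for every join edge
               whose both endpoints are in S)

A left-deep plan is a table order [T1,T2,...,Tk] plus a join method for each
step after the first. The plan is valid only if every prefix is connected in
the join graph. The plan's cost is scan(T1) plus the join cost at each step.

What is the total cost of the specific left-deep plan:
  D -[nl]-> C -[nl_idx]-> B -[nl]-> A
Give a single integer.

12675250

step 1: scan D: cost=250, card=250
step 2: join C via nl
    card(P join C) = 250*50/(2) = 6250
    cost = 250 + 250*50 = 12750
step 3: join B via nl_idx
    card(P join B) = 6250*40/(2) = 125000
    cost = 12750 + 6250*6 + 125000 = 175250
step 4: join A via nl
    card(P join A) = 125000*100/(10) = 1250000
    cost = 175250 + 125000*100 = 12675250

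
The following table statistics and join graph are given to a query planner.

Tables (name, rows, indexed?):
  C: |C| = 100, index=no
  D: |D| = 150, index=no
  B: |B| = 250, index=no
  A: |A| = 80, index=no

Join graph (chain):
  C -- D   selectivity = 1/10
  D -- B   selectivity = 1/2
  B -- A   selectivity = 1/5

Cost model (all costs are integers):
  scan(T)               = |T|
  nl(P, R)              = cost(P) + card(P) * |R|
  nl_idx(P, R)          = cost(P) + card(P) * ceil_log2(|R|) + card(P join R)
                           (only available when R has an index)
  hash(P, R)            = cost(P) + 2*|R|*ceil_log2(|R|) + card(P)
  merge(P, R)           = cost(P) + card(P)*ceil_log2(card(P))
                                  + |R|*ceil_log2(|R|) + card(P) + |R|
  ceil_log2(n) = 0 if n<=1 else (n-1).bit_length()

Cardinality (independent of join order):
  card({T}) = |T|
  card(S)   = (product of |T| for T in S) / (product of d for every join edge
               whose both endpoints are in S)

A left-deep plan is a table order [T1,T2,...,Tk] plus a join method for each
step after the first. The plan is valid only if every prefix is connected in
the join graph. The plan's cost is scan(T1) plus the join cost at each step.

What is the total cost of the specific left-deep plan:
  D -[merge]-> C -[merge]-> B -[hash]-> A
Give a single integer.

211170

step 1: scan D: cost=150, card=150
step 2: join C via merge
    card(P join C) = 150*100/(10) = 1500
    cost = 150 + 150*8 + 100*7 + 150 + 100 = 2300
step 3: join B via merge
    card(P join B) = 1500*250/(2) = 187500
    cost = 2300 + 1500*11 + 250*8 + 1500 + 250 = 22550
step 4: join A via hash
    card(P join A) = 187500*80/(5) = 3000000
    cost = 22550 + 2*80*7 + 187500 = 211170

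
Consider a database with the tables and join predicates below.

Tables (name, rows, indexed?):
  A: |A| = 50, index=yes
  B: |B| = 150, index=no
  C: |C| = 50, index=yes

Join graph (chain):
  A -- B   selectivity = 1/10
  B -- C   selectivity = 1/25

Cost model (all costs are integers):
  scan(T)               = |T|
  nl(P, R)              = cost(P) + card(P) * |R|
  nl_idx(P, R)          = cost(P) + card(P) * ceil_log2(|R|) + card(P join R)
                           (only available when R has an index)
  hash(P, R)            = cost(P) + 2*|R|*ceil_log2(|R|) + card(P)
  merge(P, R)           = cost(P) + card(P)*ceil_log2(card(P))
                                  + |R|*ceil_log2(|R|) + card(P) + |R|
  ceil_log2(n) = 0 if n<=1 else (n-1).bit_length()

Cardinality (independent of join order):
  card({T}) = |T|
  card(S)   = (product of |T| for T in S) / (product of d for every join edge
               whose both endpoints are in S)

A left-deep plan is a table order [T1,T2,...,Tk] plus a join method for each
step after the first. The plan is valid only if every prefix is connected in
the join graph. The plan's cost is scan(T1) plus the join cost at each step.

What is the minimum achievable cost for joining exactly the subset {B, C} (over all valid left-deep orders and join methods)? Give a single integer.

Selinger DP over subsets of {B,C}:
  {B}: scan cost=150, card=150
  {C}: scan cost=50, card=50
  {BC}: card=300; try (C,hash)→900, (C,nl_idx)→1350, (B,merge)→1750, (C,merge)→1850, (B,hash)→2500, (B,nl)→7550 …(+1); best=900 via (C,hash)

900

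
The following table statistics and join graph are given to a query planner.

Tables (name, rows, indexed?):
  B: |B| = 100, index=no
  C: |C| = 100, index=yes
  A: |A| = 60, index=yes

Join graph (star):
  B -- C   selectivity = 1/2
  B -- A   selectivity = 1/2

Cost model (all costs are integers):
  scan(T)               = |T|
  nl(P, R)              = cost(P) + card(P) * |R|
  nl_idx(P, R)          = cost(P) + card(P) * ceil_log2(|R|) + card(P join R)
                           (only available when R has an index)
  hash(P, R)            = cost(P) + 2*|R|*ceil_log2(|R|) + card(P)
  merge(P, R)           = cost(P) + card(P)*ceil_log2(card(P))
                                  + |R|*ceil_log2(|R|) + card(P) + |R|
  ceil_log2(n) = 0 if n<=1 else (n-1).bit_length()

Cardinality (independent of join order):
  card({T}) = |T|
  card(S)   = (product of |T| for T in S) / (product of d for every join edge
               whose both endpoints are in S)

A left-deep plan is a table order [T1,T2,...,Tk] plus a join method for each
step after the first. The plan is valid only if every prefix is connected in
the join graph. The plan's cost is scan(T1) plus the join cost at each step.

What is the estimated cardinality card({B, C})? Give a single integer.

Tables in S: B(100), C(100)
Edges inside S: B-C(d=2)
numerator = 100 * 100 = 10000
denominator = 2 = 2
card(S) = 10000 / 2 = 5000

5000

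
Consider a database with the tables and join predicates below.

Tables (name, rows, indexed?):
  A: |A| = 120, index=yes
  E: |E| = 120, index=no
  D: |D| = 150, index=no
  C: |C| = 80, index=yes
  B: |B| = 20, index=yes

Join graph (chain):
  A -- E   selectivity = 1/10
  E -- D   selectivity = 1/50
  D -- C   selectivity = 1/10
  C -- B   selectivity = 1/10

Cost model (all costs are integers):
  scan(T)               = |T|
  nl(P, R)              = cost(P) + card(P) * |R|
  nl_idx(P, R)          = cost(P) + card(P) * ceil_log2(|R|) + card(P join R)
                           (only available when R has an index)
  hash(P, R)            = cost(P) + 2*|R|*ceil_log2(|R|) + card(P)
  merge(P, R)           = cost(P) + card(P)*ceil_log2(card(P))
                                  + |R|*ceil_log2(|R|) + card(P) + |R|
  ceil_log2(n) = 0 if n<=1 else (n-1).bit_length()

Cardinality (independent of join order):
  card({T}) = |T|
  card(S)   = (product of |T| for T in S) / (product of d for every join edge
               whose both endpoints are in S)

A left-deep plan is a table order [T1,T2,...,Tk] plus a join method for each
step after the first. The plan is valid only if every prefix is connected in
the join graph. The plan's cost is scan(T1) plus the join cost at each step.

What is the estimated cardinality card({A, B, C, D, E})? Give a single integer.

69120

Tables in S: A(120), B(20), C(80), D(150), E(120)
Edges inside S: A-E(d=10), E-D(d=50), D-C(d=10), C-B(d=10)
numerator = 120 * 20 * 80 * 150 * 120 = 3456000000
denominator = 10 * 50 * 10 * 10 = 50000
card(S) = 3456000000 / 50000 = 69120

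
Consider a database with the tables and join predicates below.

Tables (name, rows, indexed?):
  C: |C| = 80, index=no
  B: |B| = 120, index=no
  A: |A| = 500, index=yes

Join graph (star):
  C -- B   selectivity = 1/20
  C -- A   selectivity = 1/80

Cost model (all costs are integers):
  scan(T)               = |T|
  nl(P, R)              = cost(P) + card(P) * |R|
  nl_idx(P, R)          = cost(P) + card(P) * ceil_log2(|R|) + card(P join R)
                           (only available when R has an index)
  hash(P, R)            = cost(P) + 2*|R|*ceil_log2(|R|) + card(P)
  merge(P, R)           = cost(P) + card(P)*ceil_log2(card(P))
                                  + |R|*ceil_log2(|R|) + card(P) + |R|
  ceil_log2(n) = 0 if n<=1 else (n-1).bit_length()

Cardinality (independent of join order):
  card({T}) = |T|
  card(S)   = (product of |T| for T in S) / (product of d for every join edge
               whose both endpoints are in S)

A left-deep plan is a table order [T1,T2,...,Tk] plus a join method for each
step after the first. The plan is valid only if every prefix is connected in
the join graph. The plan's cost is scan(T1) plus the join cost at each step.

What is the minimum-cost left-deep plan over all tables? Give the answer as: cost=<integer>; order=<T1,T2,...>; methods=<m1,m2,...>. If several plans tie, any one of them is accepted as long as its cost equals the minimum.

Selinger DP (subsets sized 1..n):
  {C}: scan cost=80, card=80
  {B}: scan cost=120, card=120
  {A}: scan cost=500, card=500
  {BC}: card=480; try (C,hash)→1360, (B,merge)→1680, (C,merge)→1720, (B,hash)→1840, (B,nl)→9680, (C,nl)→9720; best=1360 via (C,hash)
  {AC}: card=500; try (A,nl_idx)→1300, (C,hash)→2120, (A,merge)→5720, (C,merge)→6140, (A,hash)→9160, (A,nl)→40080 …(+1); best=1300 via (A,nl_idx)
  {ABC}: card=3000; try (B,hash)→3480, (B,merge)→7260, (A,nl_idx)→8680, (A,hash)→10840, (A,merge)→11160, (B,nl)→61300 …(+1); best=3480 via (B,hash)

cost=3480; order=C,A,B; methods=nl_idx,hash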